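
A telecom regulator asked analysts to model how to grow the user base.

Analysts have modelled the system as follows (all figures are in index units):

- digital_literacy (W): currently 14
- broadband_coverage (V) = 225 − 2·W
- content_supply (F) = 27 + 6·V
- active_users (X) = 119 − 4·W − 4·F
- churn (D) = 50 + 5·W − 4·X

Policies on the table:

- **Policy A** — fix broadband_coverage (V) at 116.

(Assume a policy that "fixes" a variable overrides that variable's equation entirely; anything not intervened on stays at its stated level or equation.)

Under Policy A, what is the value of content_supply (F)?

Policy A (V := 116):
  W = 14
  V = 116
  F = 27 + 6·116 = 723

723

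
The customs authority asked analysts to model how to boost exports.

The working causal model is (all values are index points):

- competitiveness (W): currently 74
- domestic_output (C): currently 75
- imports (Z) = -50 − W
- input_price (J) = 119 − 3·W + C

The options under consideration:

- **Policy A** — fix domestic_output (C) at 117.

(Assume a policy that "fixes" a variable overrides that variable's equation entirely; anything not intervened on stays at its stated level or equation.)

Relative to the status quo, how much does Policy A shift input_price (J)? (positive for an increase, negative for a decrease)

Baseline:
  W = 74
  C = 75
  J = 119 − 3·74 + 75 = -28
Policy A (C := 117):
  W = 74
  C = 117
  J = 119 − 3·74 + 117 = 14
Change in J: 14 − (-28) = 42

42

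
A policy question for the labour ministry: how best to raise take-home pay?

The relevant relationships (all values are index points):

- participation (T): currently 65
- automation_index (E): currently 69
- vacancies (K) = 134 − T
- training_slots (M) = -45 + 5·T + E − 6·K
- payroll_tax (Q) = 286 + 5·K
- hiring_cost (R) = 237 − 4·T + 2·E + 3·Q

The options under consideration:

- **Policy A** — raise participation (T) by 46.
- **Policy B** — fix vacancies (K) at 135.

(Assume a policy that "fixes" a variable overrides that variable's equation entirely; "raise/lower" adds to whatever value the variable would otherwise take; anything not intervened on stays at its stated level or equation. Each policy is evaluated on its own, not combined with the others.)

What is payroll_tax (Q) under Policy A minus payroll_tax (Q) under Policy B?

-560

Policy A (T + 46):
  T = 65 + 46 = 111
  K = 134 − 111 = 23
  Q = 286 + 5·23 = 401
Policy B (K := 135):
  T = 65
  K = 135
  Q = 286 + 5·135 = 961
Q: 401 − 961 = -560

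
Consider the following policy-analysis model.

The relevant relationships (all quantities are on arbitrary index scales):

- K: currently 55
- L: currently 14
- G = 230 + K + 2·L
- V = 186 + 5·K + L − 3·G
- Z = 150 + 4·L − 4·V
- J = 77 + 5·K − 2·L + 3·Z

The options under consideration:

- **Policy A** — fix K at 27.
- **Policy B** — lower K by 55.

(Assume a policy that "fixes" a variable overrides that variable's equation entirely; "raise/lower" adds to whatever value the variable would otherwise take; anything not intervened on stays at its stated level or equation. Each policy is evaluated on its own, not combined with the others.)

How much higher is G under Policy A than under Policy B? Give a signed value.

27

Policy A (K := 27):
  K = 27
  L = 14
  G = 230 + 27 + 2·14 = 285
Policy B (K − 55):
  K = 55 − 55 = 0
  L = 14
  G = 230 + 0 + 2·14 = 258
G: 285 − 258 = 27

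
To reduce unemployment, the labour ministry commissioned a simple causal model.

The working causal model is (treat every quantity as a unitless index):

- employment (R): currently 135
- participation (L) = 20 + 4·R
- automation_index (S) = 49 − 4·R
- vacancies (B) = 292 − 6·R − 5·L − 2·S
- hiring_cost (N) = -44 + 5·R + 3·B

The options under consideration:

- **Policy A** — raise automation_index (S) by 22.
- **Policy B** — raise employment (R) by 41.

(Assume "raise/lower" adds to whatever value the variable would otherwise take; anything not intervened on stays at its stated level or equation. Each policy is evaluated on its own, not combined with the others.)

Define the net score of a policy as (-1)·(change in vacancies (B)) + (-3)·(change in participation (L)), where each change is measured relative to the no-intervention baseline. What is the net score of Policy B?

Baseline:
  R = 135
  L = 20 + 4·135 = 560
  S = 49 − 4·135 = -491
  B = 292 − 6·135 − 5·560 − 2·(-491) = -2336
Policy B (R + 41):
  R = 135 + 41 = 176
  L = 20 + 4·176 = 724
  S = 49 − 4·176 = -655
  B = 292 − 6·176 − 5·724 − 2·(-655) = -3074
ΔB = -3074 − (-2336) = -738; ΔL = 724 − 560 = 164
Score = (-1)·(-738) + (-3)·164 = 246

246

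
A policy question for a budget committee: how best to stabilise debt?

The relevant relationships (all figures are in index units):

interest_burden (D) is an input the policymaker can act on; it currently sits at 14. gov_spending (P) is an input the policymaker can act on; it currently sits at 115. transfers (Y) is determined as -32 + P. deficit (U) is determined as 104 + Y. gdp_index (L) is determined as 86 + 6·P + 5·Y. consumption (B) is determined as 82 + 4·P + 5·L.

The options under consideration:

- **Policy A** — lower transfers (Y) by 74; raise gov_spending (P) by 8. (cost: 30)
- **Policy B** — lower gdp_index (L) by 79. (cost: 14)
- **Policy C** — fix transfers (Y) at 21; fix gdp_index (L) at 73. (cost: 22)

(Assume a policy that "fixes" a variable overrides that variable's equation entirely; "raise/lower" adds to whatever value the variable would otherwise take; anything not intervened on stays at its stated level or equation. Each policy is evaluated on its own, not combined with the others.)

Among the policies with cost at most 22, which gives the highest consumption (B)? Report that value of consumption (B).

6102

Policy B (L − 79):
  P = 115
  Y = -32 + 115 = 83
  L = 86 + 6·115 + 5·83 (−79 from intervention) = 1112
  B = 82 + 4·115 + 5·1112 = 6102
Policy C (Y := 21, L := 73):
  P = 115
  Y = 21
  L = 73
  B = 82 + 4·115 + 5·73 = 907
Comparing — Policy B: B=6102, Policy C: B=907. Highest is 6102 (Policy B).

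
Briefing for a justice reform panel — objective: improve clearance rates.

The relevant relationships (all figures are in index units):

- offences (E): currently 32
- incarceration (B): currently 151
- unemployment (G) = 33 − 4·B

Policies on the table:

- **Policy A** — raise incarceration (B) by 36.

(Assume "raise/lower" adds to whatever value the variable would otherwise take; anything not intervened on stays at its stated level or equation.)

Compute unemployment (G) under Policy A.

Policy A (B + 36):
  B = 151 + 36 = 187
  G = 33 − 4·187 = -715

-715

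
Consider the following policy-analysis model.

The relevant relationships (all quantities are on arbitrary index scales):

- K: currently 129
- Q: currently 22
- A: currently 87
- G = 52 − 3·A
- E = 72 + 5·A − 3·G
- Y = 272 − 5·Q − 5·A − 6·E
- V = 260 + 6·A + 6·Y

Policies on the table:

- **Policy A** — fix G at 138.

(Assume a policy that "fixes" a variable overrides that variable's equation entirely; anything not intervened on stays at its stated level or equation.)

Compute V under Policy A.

-4204

Policy A (G := 138):
  Q = 22
  A = 87
  G = 138
  E = 72 + 5·87 − 3·138 = 93
  Y = 272 − 5·22 − 5·87 − 6·93 = -831
  V = 260 + 6·87 + 6·(-831) = -4204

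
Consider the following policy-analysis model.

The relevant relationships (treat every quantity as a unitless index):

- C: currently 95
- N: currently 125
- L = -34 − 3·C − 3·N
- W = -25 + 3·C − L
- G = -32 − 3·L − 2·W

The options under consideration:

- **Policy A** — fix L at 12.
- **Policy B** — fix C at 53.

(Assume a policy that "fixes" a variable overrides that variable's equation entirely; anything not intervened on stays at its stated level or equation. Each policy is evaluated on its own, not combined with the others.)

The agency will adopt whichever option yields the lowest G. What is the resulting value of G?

Policy A (L := 12):
  C = 95
  N = 125
  L = 12
  W = -25 + 3·95 − 12 = 248
  G = -32 − 3·12 − 2·248 = -564
Policy B (C := 53):
  C = 53
  N = 125
  L = -34 − 3·53 − 3·125 = -568
  W = -25 + 3·53 − (-568) = 702
  G = -32 − 3·(-568) − 2·702 = 268
Comparing — Policy A: G=-564, Policy B: G=268. Lowest is -564 (Policy A).

-564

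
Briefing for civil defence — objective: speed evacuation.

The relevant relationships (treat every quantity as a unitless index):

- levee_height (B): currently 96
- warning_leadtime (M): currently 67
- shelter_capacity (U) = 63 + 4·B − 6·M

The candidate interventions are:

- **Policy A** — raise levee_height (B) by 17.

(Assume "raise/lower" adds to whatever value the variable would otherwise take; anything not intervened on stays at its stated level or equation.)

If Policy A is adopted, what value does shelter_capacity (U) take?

Policy A (B + 17):
  B = 96 + 17 = 113
  M = 67
  U = 63 + 4·113 − 6·67 = 113

113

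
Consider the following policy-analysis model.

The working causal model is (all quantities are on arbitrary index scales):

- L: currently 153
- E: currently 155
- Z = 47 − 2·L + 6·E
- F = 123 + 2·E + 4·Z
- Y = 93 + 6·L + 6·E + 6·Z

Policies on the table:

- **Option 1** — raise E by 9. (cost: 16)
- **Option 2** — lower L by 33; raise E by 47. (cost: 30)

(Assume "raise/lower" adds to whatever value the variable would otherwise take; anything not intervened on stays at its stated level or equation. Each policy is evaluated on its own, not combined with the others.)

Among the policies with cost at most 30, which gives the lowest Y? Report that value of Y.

Option 1 (E + 9):
  L = 153
  E = 155 + 9 = 164
  Z = 47 − 2·153 + 6·164 = 725
  Y = 93 + 6·153 + 6·164 + 6·725 = 6345
Option 2 (L − 33, E + 47):
  L = 153 − 33 = 120
  E = 155 + 47 = 202
  Z = 47 − 2·120 + 6·202 = 1019
  Y = 93 + 6·120 + 6·202 + 6·1019 = 8139
Comparing — Option 1: Y=6345, Option 2: Y=8139. Lowest is 6345 (Option 1).

6345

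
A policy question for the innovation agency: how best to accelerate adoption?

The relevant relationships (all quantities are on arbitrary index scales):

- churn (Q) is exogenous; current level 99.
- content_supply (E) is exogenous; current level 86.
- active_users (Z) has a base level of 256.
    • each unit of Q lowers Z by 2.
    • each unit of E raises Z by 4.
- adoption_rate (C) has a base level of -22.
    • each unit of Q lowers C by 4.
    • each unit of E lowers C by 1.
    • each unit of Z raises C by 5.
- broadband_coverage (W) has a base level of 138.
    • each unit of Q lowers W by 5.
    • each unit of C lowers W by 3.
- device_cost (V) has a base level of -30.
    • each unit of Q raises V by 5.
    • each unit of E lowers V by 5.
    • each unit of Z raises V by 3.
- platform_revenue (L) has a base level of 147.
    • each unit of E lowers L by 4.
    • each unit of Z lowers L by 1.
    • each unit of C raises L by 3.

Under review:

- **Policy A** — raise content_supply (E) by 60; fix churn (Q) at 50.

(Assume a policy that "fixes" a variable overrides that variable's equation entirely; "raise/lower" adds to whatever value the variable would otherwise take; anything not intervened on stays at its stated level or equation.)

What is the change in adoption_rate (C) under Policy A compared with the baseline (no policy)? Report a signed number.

Baseline:
  Q = 99
  E = 86
  Z = 256 − 2·99 + 4·86 = 402
  C = -22 − 4·99 − 86 + 5·402 = 1506
Policy A (E + 60, Q := 50):
  Q = 50
  E = 86 + 60 = 146
  Z = 256 − 2·50 + 4·146 = 740
  C = -22 − 4·50 − 146 + 5·740 = 3332
Change in C: 3332 − 1506 = 1826

1826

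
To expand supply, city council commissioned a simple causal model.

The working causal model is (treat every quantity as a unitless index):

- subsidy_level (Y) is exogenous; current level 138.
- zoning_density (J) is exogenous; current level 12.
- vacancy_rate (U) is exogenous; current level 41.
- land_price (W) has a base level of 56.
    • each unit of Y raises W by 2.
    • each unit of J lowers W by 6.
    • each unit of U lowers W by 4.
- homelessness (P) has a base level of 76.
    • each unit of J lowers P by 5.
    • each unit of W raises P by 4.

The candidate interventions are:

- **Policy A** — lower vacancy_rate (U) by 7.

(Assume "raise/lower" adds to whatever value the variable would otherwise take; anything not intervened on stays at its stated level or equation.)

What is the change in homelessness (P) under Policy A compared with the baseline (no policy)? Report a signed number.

112

Baseline:
  Y = 138
  J = 12
  U = 41
  W = 56 + 2·138 − 6·12 − 4·41 = 96
  P = 76 − 5·12 + 4·96 = 400
Policy A (U − 7):
  Y = 138
  J = 12
  U = 41 − 7 = 34
  W = 56 + 2·138 − 6·12 − 4·34 = 124
  P = 76 − 5·12 + 4·124 = 512
Change in P: 512 − 400 = 112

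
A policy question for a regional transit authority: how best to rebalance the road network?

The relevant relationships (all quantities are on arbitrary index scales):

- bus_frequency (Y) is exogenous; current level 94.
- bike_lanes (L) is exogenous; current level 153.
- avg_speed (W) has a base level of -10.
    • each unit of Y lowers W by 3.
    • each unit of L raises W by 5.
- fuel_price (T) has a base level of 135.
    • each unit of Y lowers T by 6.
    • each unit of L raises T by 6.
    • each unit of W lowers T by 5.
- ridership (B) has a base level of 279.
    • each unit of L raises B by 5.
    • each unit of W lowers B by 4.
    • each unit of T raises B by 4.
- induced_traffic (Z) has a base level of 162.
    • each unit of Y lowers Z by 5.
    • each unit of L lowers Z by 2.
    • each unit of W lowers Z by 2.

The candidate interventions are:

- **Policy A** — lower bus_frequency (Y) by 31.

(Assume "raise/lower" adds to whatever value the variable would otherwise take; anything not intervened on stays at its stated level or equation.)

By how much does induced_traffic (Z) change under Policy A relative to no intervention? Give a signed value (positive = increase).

-31

Baseline:
  Y = 94
  L = 153
  W = -10 − 3·94 + 5·153 = 473
  Z = 162 − 5·94 − 2·153 − 2·473 = -1560
Policy A (Y − 31):
  Y = 94 − 31 = 63
  L = 153
  W = -10 − 3·63 + 5·153 = 566
  Z = 162 − 5·63 − 2·153 − 2·566 = -1591
Change in Z: -1591 − (-1560) = -31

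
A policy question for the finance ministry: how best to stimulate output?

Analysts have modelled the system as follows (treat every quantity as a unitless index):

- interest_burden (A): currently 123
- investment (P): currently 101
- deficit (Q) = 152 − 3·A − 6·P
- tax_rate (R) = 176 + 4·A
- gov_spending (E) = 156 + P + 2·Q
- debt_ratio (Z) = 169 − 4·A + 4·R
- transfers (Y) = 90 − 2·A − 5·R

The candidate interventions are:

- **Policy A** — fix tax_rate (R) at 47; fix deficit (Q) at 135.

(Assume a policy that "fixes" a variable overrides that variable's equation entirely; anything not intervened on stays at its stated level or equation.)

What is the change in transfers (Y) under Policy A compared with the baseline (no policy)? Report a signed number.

3105

Baseline:
  A = 123
  R = 176 + 4·123 = 668
  Y = 90 − 2·123 − 5·668 = -3496
Policy A (R := 47, Q := 135):
  A = 123
  R = 47
  Y = 90 − 2·123 − 5·47 = -391
Change in Y: -391 − (-3496) = 3105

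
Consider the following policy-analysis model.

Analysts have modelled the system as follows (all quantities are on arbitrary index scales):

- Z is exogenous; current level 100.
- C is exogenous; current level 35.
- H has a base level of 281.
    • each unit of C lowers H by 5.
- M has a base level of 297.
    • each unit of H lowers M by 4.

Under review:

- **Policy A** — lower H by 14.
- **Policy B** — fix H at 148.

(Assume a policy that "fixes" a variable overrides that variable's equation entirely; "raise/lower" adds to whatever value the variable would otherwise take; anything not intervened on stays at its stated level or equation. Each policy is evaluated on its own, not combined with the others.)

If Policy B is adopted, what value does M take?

-295

Policy B (H := 148):
  C = 35
  H = 148
  M = 297 − 4·148 = -295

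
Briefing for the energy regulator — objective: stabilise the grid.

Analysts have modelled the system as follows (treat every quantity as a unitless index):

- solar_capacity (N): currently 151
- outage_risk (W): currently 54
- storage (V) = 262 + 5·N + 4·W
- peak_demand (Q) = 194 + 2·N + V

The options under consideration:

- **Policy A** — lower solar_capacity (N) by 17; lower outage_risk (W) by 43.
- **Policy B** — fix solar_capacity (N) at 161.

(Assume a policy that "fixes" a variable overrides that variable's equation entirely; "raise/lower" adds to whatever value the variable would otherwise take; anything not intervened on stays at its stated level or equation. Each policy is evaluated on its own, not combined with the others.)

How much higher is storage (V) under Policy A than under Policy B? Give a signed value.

-307

Policy A (N − 17, W − 43):
  N = 151 − 17 = 134
  W = 54 − 43 = 11
  V = 262 + 5·134 + 4·11 = 976
Policy B (N := 161):
  N = 161
  W = 54
  V = 262 + 5·161 + 4·54 = 1283
V: 976 − 1283 = -307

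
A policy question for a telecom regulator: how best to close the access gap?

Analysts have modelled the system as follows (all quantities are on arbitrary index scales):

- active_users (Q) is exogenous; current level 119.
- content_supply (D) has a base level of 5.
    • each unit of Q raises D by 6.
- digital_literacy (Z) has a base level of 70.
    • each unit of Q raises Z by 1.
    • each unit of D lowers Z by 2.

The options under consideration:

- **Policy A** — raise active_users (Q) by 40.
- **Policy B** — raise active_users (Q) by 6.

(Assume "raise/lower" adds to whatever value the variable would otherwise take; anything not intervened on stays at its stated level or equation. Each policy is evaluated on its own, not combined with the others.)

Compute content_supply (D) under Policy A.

Policy A (Q + 40):
  Q = 119 + 40 = 159
  D = 5 + 6·159 = 959

959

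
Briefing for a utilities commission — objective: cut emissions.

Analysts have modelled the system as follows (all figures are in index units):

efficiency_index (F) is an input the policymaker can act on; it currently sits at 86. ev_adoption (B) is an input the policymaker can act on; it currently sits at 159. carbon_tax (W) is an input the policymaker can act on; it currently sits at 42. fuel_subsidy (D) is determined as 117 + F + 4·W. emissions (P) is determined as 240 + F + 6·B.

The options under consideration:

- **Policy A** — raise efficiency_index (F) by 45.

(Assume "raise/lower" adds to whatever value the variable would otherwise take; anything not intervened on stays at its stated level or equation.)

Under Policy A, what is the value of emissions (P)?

1325

Policy A (F + 45):
  F = 86 + 45 = 131
  B = 159
  P = 240 + 131 + 6·159 = 1325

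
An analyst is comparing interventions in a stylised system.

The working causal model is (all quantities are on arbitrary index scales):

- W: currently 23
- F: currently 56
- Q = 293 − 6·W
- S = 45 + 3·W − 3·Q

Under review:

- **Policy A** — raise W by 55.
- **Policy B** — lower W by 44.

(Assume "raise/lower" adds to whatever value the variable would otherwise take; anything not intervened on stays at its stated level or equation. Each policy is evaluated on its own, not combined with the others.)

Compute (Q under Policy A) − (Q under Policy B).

-594

Policy A (W + 55):
  W = 23 + 55 = 78
  Q = 293 − 6·78 = -175
Policy B (W − 44):
  W = 23 − 44 = -21
  Q = 293 − 6·(-21) = 419
Q: -175 − 419 = -594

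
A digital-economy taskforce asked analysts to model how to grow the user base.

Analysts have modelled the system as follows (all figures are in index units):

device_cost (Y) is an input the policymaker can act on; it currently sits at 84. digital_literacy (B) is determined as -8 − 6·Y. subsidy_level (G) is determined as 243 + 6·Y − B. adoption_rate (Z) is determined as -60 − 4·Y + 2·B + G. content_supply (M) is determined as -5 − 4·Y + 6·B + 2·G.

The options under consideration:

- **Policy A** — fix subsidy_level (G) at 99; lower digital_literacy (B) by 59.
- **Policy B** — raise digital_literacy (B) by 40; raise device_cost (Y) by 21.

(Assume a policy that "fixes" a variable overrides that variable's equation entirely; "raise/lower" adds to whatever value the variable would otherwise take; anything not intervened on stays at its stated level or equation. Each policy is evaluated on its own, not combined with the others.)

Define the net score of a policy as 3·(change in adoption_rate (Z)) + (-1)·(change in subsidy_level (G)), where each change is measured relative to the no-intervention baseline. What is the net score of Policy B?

-344

Baseline:
  Y = 84
  B = -8 − 6·84 = -512
  G = 243 + 6·84 − (-512) = 1259
  Z = -60 − 4·84 + 2·(-512) + 1259 = -161
Policy B (B + 40, Y + 21):
  Y = 84 + 21 = 105
  B = -8 − 6·105 (+40 from intervention) = -598
  G = 243 + 6·105 − (-598) = 1471
  Z = -60 − 4·105 + 2·(-598) + 1471 = -205
ΔZ = -205 − (-161) = -44; ΔG = 1471 − 1259 = 212
Score = 3·(-44) + (-1)·212 = -344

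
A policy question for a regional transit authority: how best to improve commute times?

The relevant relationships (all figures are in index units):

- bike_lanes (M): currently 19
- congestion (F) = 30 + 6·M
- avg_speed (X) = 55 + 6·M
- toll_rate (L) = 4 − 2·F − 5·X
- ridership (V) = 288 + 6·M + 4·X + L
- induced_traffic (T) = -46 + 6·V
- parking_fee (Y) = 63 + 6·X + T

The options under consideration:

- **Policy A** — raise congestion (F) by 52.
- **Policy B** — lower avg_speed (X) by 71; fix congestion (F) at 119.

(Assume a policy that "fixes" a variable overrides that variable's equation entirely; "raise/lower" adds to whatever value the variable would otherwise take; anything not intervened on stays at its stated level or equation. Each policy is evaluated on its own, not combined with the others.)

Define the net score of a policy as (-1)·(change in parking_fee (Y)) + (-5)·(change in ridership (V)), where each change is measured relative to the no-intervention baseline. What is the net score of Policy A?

Baseline:
  M = 19
  F = 30 + 6·19 = 144
  X = 55 + 6·19 = 169
  L = 4 − 2·144 − 5·169 = -1129
  V = 288 + 6·19 + 4·169 + (-1129) = -51
  T = -46 + 6·(-51) = -352
  Y = 63 + 6·169 + (-352) = 725
Policy A (F + 52):
  M = 19
  F = 30 + 6·19 (+52 from intervention) = 196
  X = 55 + 6·19 = 169
  L = 4 − 2·196 − 5·169 = -1233
  V = 288 + 6·19 + 4·169 + (-1233) = -155
  T = -46 + 6·(-155) = -976
  Y = 63 + 6·169 + (-976) = 101
ΔY = 101 − 725 = -624; ΔV = -155 − (-51) = -104
Score = (-1)·(-624) + (-5)·(-104) = 1144

1144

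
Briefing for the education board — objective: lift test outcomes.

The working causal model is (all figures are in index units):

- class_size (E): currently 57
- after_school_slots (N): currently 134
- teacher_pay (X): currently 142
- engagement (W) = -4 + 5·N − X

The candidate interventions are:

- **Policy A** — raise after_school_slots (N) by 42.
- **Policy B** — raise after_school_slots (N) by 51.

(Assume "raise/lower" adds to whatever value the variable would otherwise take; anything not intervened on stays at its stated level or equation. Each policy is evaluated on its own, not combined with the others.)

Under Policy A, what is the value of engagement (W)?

734

Policy A (N + 42):
  N = 134 + 42 = 176
  X = 142
  W = -4 + 5·176 − 142 = 734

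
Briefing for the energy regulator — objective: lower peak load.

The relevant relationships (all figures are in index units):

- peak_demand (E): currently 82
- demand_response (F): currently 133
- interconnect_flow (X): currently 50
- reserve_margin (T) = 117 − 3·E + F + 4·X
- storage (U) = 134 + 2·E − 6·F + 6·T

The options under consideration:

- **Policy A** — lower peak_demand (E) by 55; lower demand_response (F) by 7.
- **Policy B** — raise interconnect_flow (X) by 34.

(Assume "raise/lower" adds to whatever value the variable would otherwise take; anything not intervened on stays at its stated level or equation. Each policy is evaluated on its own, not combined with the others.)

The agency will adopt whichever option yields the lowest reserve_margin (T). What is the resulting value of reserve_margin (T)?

340

Policy A (E − 55, F − 7):
  E = 82 − 55 = 27
  F = 133 − 7 = 126
  X = 50
  T = 117 − 3·27 + 126 + 4·50 = 362
Policy B (X + 34):
  E = 82
  F = 133
  X = 50 + 34 = 84
  T = 117 − 3·82 + 133 + 4·84 = 340
Comparing — Policy A: T=362, Policy B: T=340. Lowest is 340 (Policy B).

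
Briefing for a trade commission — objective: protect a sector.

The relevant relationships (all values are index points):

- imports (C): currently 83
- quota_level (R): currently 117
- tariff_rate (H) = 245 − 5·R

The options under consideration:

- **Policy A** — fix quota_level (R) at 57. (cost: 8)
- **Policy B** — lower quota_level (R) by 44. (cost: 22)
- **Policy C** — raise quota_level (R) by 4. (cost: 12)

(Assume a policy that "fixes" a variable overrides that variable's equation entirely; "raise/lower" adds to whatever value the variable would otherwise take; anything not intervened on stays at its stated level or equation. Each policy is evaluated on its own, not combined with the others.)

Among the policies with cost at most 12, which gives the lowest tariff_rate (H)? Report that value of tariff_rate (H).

-360

Policy A (R := 57):
  R = 57
  H = 245 − 5·57 = -40
Policy C (R + 4):
  R = 117 + 4 = 121
  H = 245 − 5·121 = -360
Comparing — Policy A: H=-40, Policy C: H=-360. Lowest is -360 (Policy C).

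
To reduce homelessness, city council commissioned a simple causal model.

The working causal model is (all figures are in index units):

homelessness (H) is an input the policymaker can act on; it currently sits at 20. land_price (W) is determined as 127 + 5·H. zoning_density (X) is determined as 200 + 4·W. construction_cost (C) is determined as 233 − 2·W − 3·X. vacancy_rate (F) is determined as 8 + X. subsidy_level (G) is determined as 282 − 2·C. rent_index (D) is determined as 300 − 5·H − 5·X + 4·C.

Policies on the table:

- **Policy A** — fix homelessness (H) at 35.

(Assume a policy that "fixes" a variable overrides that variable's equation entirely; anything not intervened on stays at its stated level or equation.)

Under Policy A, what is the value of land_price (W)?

302

Policy A (H := 35):
  H = 35
  W = 127 + 5·35 = 302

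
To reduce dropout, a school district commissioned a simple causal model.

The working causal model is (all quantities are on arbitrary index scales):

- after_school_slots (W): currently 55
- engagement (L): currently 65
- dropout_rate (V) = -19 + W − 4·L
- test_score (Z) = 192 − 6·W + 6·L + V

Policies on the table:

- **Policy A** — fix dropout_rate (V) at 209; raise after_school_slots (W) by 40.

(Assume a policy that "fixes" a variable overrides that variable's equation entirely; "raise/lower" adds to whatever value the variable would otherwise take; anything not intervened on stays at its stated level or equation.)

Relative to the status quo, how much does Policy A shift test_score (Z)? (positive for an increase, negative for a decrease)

193

Baseline:
  W = 55
  L = 65
  V = -19 + 55 − 4·65 = -224
  Z = 192 − 6·55 + 6·65 + (-224) = 28
Policy A (V := 209, W + 40):
  W = 55 + 40 = 95
  L = 65
  V = 209
  Z = 192 − 6·95 + 6·65 + 209 = 221
Change in Z: 221 − 28 = 193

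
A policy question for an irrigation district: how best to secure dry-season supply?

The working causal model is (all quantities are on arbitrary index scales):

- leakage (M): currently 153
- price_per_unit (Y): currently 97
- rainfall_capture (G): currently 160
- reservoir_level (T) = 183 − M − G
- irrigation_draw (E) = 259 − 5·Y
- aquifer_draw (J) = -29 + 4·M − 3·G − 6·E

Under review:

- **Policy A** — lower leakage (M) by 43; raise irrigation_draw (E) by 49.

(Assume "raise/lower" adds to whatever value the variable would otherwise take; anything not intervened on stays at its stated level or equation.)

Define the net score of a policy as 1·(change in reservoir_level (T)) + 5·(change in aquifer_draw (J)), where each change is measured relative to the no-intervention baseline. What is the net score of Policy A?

Baseline:
  M = 153
  Y = 97
  G = 160
  T = 183 − 153 − 160 = -130
  E = 259 − 5·97 = -226
  J = -29 + 4·153 − 3·160 − 6·(-226) = 1459
Policy A (M − 43, E + 49):
  M = 153 − 43 = 110
  Y = 97
  G = 160
  T = 183 − 110 − 160 = -87
  E = 259 − 5·97 (+49 from intervention) = -177
  J = -29 + 4·110 − 3·160 − 6·(-177) = 993
ΔT = -87 − (-130) = 43; ΔJ = 993 − 1459 = -466
Score = 1·43 + 5·(-466) = -2287

-2287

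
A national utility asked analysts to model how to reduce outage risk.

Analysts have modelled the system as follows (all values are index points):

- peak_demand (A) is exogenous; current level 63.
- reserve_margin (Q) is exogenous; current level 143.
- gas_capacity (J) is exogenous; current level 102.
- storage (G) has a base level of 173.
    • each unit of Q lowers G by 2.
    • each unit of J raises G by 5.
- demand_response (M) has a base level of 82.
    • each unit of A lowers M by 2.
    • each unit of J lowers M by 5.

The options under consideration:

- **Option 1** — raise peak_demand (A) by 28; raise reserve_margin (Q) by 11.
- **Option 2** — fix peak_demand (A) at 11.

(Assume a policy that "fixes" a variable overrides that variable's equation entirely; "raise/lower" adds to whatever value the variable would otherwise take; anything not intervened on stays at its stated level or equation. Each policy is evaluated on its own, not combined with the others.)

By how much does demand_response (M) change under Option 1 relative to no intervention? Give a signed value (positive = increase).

-56

Baseline:
  A = 63
  J = 102
  M = 82 − 2·63 − 5·102 = -554
Option 1 (A + 28, Q + 11):
  A = 63 + 28 = 91
  J = 102
  M = 82 − 2·91 − 5·102 = -610
Change in M: -610 − (-554) = -56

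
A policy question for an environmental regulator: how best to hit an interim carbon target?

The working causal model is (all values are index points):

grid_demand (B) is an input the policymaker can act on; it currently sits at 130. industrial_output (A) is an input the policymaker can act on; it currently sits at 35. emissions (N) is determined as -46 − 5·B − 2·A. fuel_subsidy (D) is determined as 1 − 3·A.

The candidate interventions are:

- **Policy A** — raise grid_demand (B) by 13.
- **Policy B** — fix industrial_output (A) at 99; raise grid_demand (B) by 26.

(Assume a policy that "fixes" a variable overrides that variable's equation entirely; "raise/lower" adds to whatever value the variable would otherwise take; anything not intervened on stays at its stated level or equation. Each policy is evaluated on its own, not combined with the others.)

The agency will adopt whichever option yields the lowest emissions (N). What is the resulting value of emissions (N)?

-1024

Policy A (B + 13):
  B = 130 + 13 = 143
  A = 35
  N = -46 − 5·143 − 2·35 = -831
Policy B (A := 99, B + 26):
  B = 130 + 26 = 156
  A = 99
  N = -46 − 5·156 − 2·99 = -1024
Comparing — Policy A: N=-831, Policy B: N=-1024. Lowest is -1024 (Policy B).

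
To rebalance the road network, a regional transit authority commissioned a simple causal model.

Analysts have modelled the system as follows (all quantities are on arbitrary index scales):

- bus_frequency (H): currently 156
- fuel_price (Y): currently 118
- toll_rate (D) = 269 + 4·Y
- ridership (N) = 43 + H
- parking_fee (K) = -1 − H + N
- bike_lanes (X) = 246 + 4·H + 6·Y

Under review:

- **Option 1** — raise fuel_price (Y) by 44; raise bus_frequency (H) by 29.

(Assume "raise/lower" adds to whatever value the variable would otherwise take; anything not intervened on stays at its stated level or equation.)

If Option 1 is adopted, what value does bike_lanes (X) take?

Option 1 (Y + 44, H + 29):
  H = 156 + 29 = 185
  Y = 118 + 44 = 162
  X = 246 + 4·185 + 6·162 = 1958

1958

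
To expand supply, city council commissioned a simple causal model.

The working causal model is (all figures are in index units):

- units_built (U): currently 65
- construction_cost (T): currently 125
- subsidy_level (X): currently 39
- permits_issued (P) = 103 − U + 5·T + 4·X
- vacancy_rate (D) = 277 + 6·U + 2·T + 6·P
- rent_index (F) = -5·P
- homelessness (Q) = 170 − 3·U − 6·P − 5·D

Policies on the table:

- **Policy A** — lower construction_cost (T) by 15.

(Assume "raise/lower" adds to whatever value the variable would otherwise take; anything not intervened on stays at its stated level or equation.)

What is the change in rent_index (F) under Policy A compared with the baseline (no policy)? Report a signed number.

375

Baseline:
  U = 65
  T = 125
  X = 39
  P = 103 − 65 + 5·125 + 4·39 = 819
  F = 0 − 5·819 = -4095
Policy A (T − 15):
  U = 65
  T = 125 − 15 = 110
  X = 39
  P = 103 − 65 + 5·110 + 4·39 = 744
  F = 0 − 5·744 = -3720
Change in F: -3720 − (-4095) = 375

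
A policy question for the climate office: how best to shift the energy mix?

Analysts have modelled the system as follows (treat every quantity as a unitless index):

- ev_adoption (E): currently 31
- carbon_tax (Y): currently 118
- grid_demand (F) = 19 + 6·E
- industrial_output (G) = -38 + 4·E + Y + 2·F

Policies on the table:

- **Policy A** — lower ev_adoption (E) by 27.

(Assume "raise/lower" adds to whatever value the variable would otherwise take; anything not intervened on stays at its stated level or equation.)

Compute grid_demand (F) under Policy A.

Policy A (E − 27):
  E = 31 − 27 = 4
  F = 19 + 6·4 = 43

43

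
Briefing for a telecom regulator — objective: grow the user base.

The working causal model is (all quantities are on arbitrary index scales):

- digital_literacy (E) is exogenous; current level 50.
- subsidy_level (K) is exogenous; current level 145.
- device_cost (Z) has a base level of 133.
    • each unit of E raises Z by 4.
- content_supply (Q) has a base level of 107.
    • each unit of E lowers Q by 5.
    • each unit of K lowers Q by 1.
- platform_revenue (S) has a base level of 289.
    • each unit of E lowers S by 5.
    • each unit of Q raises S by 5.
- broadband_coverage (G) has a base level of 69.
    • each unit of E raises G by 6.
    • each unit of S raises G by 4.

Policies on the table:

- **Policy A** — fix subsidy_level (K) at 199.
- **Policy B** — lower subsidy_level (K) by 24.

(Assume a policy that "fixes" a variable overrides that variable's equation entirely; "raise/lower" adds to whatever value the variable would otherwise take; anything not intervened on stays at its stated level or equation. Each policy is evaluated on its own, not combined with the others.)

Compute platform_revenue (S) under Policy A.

Policy A (K := 199):
  E = 50
  K = 199
  Q = 107 − 5·50 − 199 = -342
  S = 289 − 5·50 + 5·(-342) = -1671

-1671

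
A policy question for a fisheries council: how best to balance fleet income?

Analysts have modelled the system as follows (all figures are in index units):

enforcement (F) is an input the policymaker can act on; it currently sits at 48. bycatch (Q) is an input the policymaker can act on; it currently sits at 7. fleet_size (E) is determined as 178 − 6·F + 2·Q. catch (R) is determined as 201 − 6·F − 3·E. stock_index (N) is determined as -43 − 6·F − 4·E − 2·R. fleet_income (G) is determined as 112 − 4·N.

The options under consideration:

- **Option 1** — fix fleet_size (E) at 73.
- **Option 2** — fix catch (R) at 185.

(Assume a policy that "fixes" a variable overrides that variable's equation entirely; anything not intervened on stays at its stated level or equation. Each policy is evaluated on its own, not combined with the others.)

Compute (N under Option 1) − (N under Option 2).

306

Option 1 (E := 73):
  F = 48
  Q = 7
  E = 73
  R = 201 − 6·48 − 3·73 = -306
  N = -43 − 6·48 − 4·73 − 2·(-306) = -11
Option 2 (R := 185):
  F = 48
  Q = 7
  E = 178 − 6·48 + 2·7 = -96
  R = 185
  N = -43 − 6·48 − 4·(-96) − 2·185 = -317
N: -11 − (-317) = 306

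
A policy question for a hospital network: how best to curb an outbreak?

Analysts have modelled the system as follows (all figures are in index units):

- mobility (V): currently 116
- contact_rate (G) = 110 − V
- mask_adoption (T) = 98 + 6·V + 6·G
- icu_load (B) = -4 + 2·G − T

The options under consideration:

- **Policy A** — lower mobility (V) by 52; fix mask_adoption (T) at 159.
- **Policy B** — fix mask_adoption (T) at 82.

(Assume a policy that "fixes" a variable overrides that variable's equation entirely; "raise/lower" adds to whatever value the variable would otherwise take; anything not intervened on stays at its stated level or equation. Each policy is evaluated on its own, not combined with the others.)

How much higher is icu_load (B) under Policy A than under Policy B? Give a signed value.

Policy A (V − 52, T := 159):
  V = 116 − 52 = 64
  G = 110 − 64 = 46
  T = 159
  B = -4 + 2·46 − 159 = -71
Policy B (T := 82):
  V = 116
  G = 110 − 116 = -6
  T = 82
  B = -4 + 2·(-6) − 82 = -98
B: -71 − (-98) = 27

27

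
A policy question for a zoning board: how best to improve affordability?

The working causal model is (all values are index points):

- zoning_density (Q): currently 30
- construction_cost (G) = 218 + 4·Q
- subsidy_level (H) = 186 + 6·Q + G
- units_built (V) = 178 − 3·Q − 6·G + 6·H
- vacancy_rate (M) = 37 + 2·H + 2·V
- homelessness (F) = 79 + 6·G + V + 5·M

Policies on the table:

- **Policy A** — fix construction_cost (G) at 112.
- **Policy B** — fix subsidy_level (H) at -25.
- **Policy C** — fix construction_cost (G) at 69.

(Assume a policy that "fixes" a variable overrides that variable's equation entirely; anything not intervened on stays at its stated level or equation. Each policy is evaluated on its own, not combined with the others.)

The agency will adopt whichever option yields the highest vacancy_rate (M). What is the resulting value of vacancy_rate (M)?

5561

Policy A (G := 112):
  Q = 30
  G = 112
  H = 186 + 6·30 + 112 = 478
  V = 178 − 3·30 − 6·112 + 6·478 = 2284
  M = 37 + 2·478 + 2·2284 = 5561
Policy B (H := -25):
  Q = 30
  G = 218 + 4·30 = 338
  H = -25
  V = 178 − 3·30 − 6·338 + 6·(-25) = -2090
  M = 37 + 2·(-25) + 2·(-2090) = -4193
Policy C (G := 69):
  Q = 30
  G = 69
  H = 186 + 6·30 + 69 = 435
  V = 178 − 3·30 − 6·69 + 6·435 = 2284
  M = 37 + 2·435 + 2·2284 = 5475
Comparing — Policy A: M=5561, Policy B: M=-4193, Policy C: M=5475. Highest is 5561 (Policy A).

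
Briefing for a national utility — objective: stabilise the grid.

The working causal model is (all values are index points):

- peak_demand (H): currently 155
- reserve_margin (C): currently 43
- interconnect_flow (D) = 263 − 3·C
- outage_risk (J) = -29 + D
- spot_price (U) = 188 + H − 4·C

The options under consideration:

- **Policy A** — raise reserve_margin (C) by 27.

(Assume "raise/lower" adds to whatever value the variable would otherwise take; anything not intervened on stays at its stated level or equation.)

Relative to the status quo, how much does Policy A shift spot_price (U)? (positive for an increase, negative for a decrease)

-108

Baseline:
  H = 155
  C = 43
  U = 188 + 155 − 4·43 = 171
Policy A (C + 27):
  H = 155
  C = 43 + 27 = 70
  U = 188 + 155 − 4·70 = 63
Change in U: 63 − 171 = -108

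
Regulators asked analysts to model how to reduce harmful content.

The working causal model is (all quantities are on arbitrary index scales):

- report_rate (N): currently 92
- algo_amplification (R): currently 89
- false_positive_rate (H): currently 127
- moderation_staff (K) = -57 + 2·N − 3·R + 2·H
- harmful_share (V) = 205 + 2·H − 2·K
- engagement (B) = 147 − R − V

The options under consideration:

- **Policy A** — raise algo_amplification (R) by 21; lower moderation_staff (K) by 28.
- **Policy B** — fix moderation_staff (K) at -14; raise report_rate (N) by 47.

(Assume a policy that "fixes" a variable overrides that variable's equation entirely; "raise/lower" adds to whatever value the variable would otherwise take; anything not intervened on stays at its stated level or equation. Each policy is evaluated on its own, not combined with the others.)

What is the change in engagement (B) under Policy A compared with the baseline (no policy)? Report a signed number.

Baseline:
  N = 92
  R = 89
  H = 127
  K = -57 + 2·92 − 3·89 + 2·127 = 114
  V = 205 + 2·127 − 2·114 = 231
  B = 147 − 89 − 231 = -173
Policy A (R + 21, K − 28):
  N = 92
  R = 89 + 21 = 110
  H = 127
  K = -57 + 2·92 − 3·110 + 2·127 (−28 from intervention) = 23
  V = 205 + 2·127 − 2·23 = 413
  B = 147 − 110 − 413 = -376
Change in B: -376 − (-173) = -203

-203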